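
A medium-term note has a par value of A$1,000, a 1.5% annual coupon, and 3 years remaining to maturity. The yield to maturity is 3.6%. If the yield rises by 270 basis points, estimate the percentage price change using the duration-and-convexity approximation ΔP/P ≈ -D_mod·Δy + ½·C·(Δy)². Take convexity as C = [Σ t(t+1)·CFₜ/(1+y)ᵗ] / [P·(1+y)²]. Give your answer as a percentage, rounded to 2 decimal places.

-7.30%

With y = 0.036:
  t   CF        PV=CF/(1+0.036)^t    t·PV        t(t+1)·PV
  1        15.00        14.4788        14.4788          28.9575
  2        15.00        13.9756        27.9513          83.8538
  3     1,015.00       912.8234     2,738.4703      10,953.8811
  Σ                    941.2778     2,780.9003      11,066.6925
P = 941.2778; D_Mac = 2.95439 yrs; D_mod = 2.85173 yrs; C = 10.95420.
Duration effect: -2.85173 × (+0.027) = -0.076997
Convexity effect: 0.5 × 10.95420 × (0.027)² = +0.0039928
ΔP/P ≈ -0.076997 + 0.0039928 = -0.073004 = -7.3004%.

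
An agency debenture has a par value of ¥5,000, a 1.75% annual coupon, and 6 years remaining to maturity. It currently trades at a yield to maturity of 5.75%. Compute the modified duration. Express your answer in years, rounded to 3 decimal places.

Periodic yield y = 0.0575. First find Macaulay duration:
  t   CF        PV=CF/(1+0.0575)^t    t·PV
  1        87.50        82.7423        82.7423
  2        87.50        78.2433       156.4867
  3        87.50        73.9890       221.9669
  4        87.50        69.9659       279.8637
  5        87.50        66.1616       330.8081
  6     5,087.50     3,637.6605    21,825.9631
  Σ                  4,008.7627    22,897.8307
P = 4,008.7627; Macaulay duration = 22,897.8307 / 4,008.7627 = 5.71194 years.
Modified duration = D_Mac / (1 + y) = 5.71194 / 1.0575 = 5.40137 years.

5.401 years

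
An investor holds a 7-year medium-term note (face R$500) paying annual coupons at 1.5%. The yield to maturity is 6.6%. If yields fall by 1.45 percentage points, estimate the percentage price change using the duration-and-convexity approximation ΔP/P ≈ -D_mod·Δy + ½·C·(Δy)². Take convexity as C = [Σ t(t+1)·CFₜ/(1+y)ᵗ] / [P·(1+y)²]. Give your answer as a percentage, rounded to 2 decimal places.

With y = 0.066:
  t   CF        PV=CF/(1+0.066)^t    t·PV        t(t+1)·PV
  1         7.50         7.0356         7.0356          14.0713
  2         7.50         6.6000        13.2001          39.6003
  3         7.50         6.1914        18.5742          74.2969
  4         7.50         5.8081        23.2323         116.1616
  5         7.50         5.4485        27.2424         163.4544
  6         7.50         5.1111        30.6669         214.6680
  7       507.50       324.4409     2,271.0864      18,168.6911
  Σ                    360.6357     2,391.0379      18,790.9435
P = 360.6357; D_Mac = 6.63006 yrs; D_mod = 6.21957 yrs; C = 45.85276.
Duration effect: -6.21957 × (-0.0145) = +0.090184
Convexity effect: 0.5 × 45.85276 × (-0.0145)² = +0.0048203
ΔP/P ≈ +0.090184 + 0.0048203 = +0.095004 = +9.5004%.

+9.50%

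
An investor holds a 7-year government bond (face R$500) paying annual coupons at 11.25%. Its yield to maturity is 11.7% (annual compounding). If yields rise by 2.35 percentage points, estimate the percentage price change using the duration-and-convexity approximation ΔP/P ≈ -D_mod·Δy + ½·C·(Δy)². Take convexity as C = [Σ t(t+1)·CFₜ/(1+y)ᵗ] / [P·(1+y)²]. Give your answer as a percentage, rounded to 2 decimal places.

With y = 0.117:
  t   CF        PV=CF/(1+0.117)^t    t·PV        t(t+1)·PV
  1        56.25        50.3581        50.3581         100.7162
  2        56.25        45.0834        90.1667         270.5001
  3        56.25        40.3611       121.0833         484.3332
  4        56.25        36.1335       144.5339         722.6697
  5        56.25        32.3487       161.7434         970.4606
  6        56.25        28.9603       173.7620       1,216.3338
  7       556.25       256.3881     1,794.7165      14,357.7319
  Σ                    489.6331     2,536.3639      18,122.7455
P = 489.6331; D_Mac = 5.18013 yrs; D_mod = 4.63754 yrs; C = 29.66517.
Duration effect: -4.63754 × (+0.0235) = -0.108982
Convexity effect: 0.5 × 29.66517 × (0.0235)² = +0.0081913
ΔP/P ≈ -0.108982 + 0.0081913 = -0.100791 = -10.0791%.

-10.08%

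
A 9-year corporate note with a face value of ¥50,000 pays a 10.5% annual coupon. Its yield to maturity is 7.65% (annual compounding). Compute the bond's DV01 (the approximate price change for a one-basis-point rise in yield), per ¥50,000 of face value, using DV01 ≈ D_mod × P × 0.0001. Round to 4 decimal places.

¥35.4803

Periodic yield y = 0.0765.
  t   CF        PV=CF/(1+0.0765)^t    t·PV
  1     5,250.00     4,876.9159     4,876.9159
  2     5,250.00     4,530.3446     9,060.6891
  3     5,250.00     4,208.4018    12,625.2055
  4     5,250.00     3,909.3375    15,637.3500
  5     5,250.00     3,631.5258    18,157.6289
  6     5,250.00     3,373.4564    20,240.7383
  7     5,250.00     3,133.7263    21,936.0842
  8     5,250.00     2,911.0323    23,288.2587
  9    55,250.00    28,458.1048   256,122.9435
  Σ                 59,032.8455   381,945.8142
P = 59,032.8455; D_Mac = 6.47006 yrs; D_mod = 6.01027 yrs.
DV01 ≈ 6.01027 × 59,032.8455 × 0.0001 = 35.480336.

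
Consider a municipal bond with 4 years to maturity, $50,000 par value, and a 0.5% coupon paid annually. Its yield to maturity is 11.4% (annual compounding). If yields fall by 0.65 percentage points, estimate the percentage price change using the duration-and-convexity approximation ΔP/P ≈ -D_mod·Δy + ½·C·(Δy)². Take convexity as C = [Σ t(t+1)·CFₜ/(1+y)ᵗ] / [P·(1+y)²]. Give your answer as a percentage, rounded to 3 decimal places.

+2.345%

With y = 0.114:
  t   CF        PV=CF/(1+0.114)^t    t·PV        t(t+1)·PV
  1       250.00       224.4165       224.4165         448.8330
  2       250.00       201.4511       402.9022       1,208.7066
  3       250.00       180.8358       542.5074       2,170.0297
  4    50,250.00    32,628.3643   130,513.4572     652,567.2862
  Σ                 33,235.0677   131,683.2834     656,394.8555
P = 33,235.0677; D_Mac = 3.96218 yrs; D_mod = 3.55671 yrs; C = 15.91469.
Duration effect: -3.55671 × (-0.0065) = +0.023119
Convexity effect: 0.5 × 15.91469 × (-0.0065)² = +0.0003362
ΔP/P ≈ +0.023119 + 0.0003362 = +0.023455 = +2.3455%.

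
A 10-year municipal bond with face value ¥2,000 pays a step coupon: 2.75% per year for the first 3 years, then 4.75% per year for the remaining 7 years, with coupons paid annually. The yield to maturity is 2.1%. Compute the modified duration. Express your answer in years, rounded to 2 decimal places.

Periodic yield y = 0.021. First find Macaulay duration:
  t   CF        PV=CF/(1+0.021)^t    t·PV
  1        55.00        53.8688        53.8688
  2        55.00        52.7608       105.5216
  3        55.00        51.6756       155.0268
  4        95.00        87.4220       349.6879
  5        95.00        85.6239       428.1194
  6        95.00        83.8628       503.1766
  7        95.00        82.1379       574.9651
  8        95.00        80.4484       643.5876
  9        95.00        78.7938       709.1440
  10    2,095.00     1,701.8709    17,018.7088
  Σ                  2,358.4647    20,541.8064
P = 2,358.4647; Macaulay duration = 20,541.8064 / 2,358.4647 = 8.70982 years.
Modified duration = D_Mac / (1 + y) = 8.70982 / 1.021 = 8.53068 years.

8.53 years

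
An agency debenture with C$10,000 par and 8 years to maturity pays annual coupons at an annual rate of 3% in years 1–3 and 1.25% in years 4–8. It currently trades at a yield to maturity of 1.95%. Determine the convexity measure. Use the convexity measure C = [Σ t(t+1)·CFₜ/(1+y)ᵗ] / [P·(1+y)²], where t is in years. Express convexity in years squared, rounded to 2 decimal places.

With y = 0.0195:
  t   CF        PV=CF/(1+0.0195)^t    t·PV        t(t+1)·PV
  1       300.00       294.2619       294.2619         588.5238
  2       300.00       288.6335       577.2671       1,731.8012
  3       300.00       283.1128       849.3385       3,397.3541
  4       125.00       115.7074       462.8296       2,314.1478
  5       125.00       113.4943       567.4713       3,404.8275
  6       125.00       111.3234       667.9407       4,675.5846
  7       125.00       109.1942       764.3591       6,114.8728
  8    10,125.00     8,675.5535    69,404.4278     624,639.8501
  Σ                  9,991.2810    73,587.8958     646,866.9619
P = 9,991.2810.
Convexity = Σ t(t+1)·PV / [P·(1+y)²] = 646,866.9619 / (9,991.2810 × 1.039380) = 62.29014.

62.29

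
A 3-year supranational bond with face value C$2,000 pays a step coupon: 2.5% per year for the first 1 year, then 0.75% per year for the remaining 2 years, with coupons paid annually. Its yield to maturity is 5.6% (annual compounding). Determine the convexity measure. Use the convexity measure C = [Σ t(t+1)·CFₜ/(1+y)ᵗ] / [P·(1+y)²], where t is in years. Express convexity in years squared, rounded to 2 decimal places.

10.48

With y = 0.056:
  t   CF        PV=CF/(1+0.056)^t    t·PV        t(t+1)·PV
  1        50.00        47.3485        47.3485          94.6970
  2        15.00        13.4513        26.9025          80.7076
  3     2,015.00     1,711.1311     5,133.3934      20,533.5737
  Σ                  1,771.9309     5,207.6445      20,708.9783
P = 1,771.9309.
Convexity = Σ t(t+1)·PV / [P·(1+y)²] = 20,708.9783 / (1,771.9309 × 1.115136) = 10.48055.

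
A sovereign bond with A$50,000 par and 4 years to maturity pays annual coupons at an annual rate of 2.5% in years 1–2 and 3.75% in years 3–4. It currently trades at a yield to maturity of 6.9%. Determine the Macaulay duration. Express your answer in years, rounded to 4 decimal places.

Periodic yield y = 0.069. Discount each cash flow and weight by its year:
  t   CF        PV=CF/(1+0.069)^t    t·PV
  1     1,250.00     1,169.3171     1,169.3171
  2     1,250.00     1,093.8420     2,187.6840
  3     1,875.00     1,534.8578     4,604.5735
  4    51,875.00    39,723.4801   158,893.9203
  Σ                 43,521.4970   166,855.4950
Price P = Σ PV = 43,521.4970.
Macaulay duration = Σ(t·PV) / P = 166,855.4950 / 43,521.4970 = 3.83386 years.

3.8339 years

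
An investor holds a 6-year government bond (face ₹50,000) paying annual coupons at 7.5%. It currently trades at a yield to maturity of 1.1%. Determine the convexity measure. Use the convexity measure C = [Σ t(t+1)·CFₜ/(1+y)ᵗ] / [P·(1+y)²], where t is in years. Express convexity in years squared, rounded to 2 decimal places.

33.79

With y = 0.011:
  t   CF        PV=CF/(1+0.011)^t    t·PV        t(t+1)·PV
  1     3,750.00     3,709.1988     3,709.1988       7,418.3976
  2     3,750.00     3,668.8416     7,337.6831      22,013.0493
  3     3,750.00     3,628.9234    10,886.7702      43,547.0808
  4     3,750.00     3,589.4396    14,357.7583      71,788.7913
  5     3,750.00     3,550.3853    17,751.9266     106,511.5597
  6    53,750.00    50,335.1695   302,011.0167   2,114,077.1172
  Σ                 68,481.9581   356,054.3537   2,365,355.9960
P = 68,481.9581.
Convexity = Σ t(t+1)·PV / [P·(1+y)²] = 2,365,355.9960 / (68,481.9581 × 1.022121) = 33.79232.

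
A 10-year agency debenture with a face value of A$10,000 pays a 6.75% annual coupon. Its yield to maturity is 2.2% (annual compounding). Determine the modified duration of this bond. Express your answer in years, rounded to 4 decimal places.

Periodic yield y = 0.022. First find Macaulay duration:
  t   CF        PV=CF/(1+0.022)^t    t·PV
  1       675.00       660.4697       660.4697
  2       675.00       646.2521     1,292.5042
  3       675.00       632.3406     1,897.0219
  4       675.00       618.7286     2,474.9144
  5       675.00       605.4096     3,027.0479
  6       675.00       592.3773     3,554.2637
  7       675.00       579.6255     4,057.3787
  8       675.00       567.1483     4,537.1861
  9       675.00       554.9396     4,994.4563
  10   10,675.00     8,587.3453    85,873.4529
  Σ                 14,044.6366   112,368.6958
P = 14,044.6366; Macaulay duration = 112,368.6958 / 14,044.6366 = 8.00083 years.
Modified duration = D_Mac / (1 + y) = 8.00083 / 1.022 = 7.82860 years.

7.8286 years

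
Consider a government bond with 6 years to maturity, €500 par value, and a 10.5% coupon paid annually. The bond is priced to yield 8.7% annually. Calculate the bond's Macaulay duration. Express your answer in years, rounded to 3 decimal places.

Periodic yield y = 0.087. Discount each cash flow and weight by its year:
  t   CF        PV=CF/(1+0.087)^t    t·PV
  1        52.50        48.2981        48.2981
  2        52.50        44.4324        88.8649
  3        52.50        40.8762       122.6286
  4        52.50        37.6046       150.4185
  5        52.50        34.5949       172.9743
  6       552.50       334.9307     2,009.5845
  Σ                    540.7369     2,592.7688
Price P = Σ PV = 540.7369.
Macaulay duration = Σ(t·PV) / P = 2,592.7688 / 540.7369 = 4.79488 years.

4.795 years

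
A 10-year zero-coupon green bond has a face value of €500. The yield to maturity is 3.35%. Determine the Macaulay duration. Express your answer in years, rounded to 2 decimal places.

10.00 years

A zero-coupon bond has a single cash flow at maturity, so its Macaulay duration equals its maturity: 10 years.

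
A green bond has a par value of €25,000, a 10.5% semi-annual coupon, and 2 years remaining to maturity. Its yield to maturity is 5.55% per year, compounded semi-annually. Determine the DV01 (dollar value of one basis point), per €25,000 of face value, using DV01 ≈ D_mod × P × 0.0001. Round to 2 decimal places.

€4.95

Periodic yield y = 0.02775.
  t   CF        PV=CF/(1+0.02775)^t    t·PV
  1     1,312.50     1,277.0615     1,277.0615
  2     1,312.50     1,242.5799     2,485.1599
  3     1,312.50     1,209.0294     3,627.0881
  4    26,312.50    23,583.7125    94,334.8499
  Σ                 27,312.3833   101,724.1595
P = 27,312.3833; D_Mac = 3.72447 half-year periods = 1.86224 yrs; D_mod = 1.81195 yrs.
DV01 ≈ 1.81195 × 27,312.3833 × 0.0001 = 4.948877.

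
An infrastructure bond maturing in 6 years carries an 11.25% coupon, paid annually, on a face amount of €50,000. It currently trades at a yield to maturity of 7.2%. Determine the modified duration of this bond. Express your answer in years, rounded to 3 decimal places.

Periodic yield y = 0.072. First find Macaulay duration:
  t   CF        PV=CF/(1+0.072)^t    t·PV
  1     5,625.00     5,247.2015     5,247.2015
  2     5,625.00     4,894.7775     9,789.5550
  3     5,625.00     4,566.0238    13,698.0714
  4     5,625.00     4,259.3506    17,037.4022
  5     5,625.00     3,973.2748    19,866.3739
  6    55,625.00    36,652.3067   219,913.8401
  Σ                 59,592.9348   285,552.4441
P = 59,592.9348; Macaulay duration = 285,552.4441 / 59,592.9348 = 4.79172 years.
Modified duration = D_Mac / (1 + y) = 4.79172 / 1.072 = 4.46988 years.

4.470 years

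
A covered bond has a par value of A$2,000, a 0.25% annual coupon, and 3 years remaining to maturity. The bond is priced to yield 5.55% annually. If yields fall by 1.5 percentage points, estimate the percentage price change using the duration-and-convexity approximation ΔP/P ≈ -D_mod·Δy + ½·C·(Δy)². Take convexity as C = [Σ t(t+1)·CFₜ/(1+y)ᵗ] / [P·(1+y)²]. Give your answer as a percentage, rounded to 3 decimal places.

With y = 0.0555:
  t   CF        PV=CF/(1+0.0555)^t    t·PV        t(t+1)·PV
  1         5.00         4.7371         4.7371           9.4742
  2         5.00         4.4880         8.9760          26.9280
  3     2,005.00     1,705.0600     5,115.1800      20,460.7199
  Σ                  1,714.2851     5,128.8931      20,497.1221
P = 1,714.2851; D_Mac = 2.99186 yrs; D_mod = 2.83454 yrs; C = 10.73231.
Duration effect: -2.83454 × (-0.015) = +0.042518
Convexity effect: 0.5 × 10.73231 × (-0.015)² = +0.0012074
ΔP/P ≈ +0.042518 + 0.0012074 = +0.043725 = +4.3725%.

+4.373%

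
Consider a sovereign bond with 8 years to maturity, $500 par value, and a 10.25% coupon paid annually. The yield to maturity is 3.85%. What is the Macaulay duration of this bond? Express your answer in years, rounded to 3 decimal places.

6.209 years

Periodic yield y = 0.0385. Discount each cash flow and weight by its year:
  t   CF        PV=CF/(1+0.0385)^t    t·PV
  1        51.25        49.3500        49.3500
  2        51.25        47.5205        95.0410
  3        51.25        45.7588       137.2763
  4        51.25        44.0624       176.2495
  5        51.25        42.4289       212.1443
  6        51.25        40.8559       245.1354
  7        51.25        39.3413       275.3889
  8       551.25       407.4709     3,259.7672
  Σ                    716.7886     4,450.3526
Price P = Σ PV = 716.7886.
Macaulay duration = Σ(t·PV) / P = 4,450.3526 / 716.7886 = 6.20874 years.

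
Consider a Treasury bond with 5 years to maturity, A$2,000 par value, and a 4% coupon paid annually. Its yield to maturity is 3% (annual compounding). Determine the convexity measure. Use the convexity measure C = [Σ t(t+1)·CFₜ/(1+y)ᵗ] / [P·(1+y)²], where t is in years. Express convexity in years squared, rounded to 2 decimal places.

With y = 0.03:
  t   CF        PV=CF/(1+0.03)^t    t·PV        t(t+1)·PV
  1        80.00        77.6699        77.6699         155.3398
  2        80.00        75.4077       150.8153         452.4460
  3        80.00        73.2113       219.6340         878.5360
  4        80.00        71.0790       284.3159       1,421.5793
  5     2,080.00     1,794.2263     8,971.1314      53,826.7881
  Σ                  2,091.5941     9,703.5665      56,734.6893
P = 2,091.5941.
Convexity = Σ t(t+1)·PV / [P·(1+y)²] = 56,734.6893 / (2,091.5941 × 1.060900) = 25.56800.

25.57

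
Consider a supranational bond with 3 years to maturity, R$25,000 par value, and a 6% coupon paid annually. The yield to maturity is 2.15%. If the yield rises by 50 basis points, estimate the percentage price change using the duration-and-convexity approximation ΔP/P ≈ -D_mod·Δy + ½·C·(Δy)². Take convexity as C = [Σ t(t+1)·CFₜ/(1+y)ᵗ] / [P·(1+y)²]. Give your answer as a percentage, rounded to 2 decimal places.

With y = 0.0215:
  t   CF        PV=CF/(1+0.0215)^t    t·PV        t(t+1)·PV
  1     1,500.00     1,468.4288     1,468.4288       2,936.8576
  2     1,500.00     1,437.5221     2,875.0441       8,625.1323
  3    26,500.00    24,861.6965    74,585.0896     298,340.3584
  Σ                 27,767.6474    78,928.5625     309,902.3483
P = 27,767.6474; D_Mac = 2.84246 yrs; D_mod = 2.78264 yrs; C = 10.69570.
Duration effect: -2.78264 × (+0.005) = -0.013913
Convexity effect: 0.5 × 10.69570 × (0.005)² = +0.0001337
ΔP/P ≈ -0.013913 + 0.0001337 = -0.013779 = -1.3779%.

-1.38%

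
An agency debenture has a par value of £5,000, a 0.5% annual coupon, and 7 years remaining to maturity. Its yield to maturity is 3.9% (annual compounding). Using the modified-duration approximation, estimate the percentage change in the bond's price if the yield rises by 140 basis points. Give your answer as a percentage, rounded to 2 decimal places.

-9.27%

Periodic yield y = 0.039. Modified duration first:
  t   CF        PV=CF/(1+0.039)^t    t·PV
  1        25.00        24.0616        24.0616
  2        25.00        23.1584        46.3168
  3        25.00        22.2891        66.8674
  4        25.00        21.4525        85.8100
  5        25.00        20.6473       103.2363
  6        25.00        19.8722       119.2334
  7     5,025.00     3,844.3882    26,910.7173
  Σ                  3,975.8693    27,356.2428
P = 3,975.8693; D_Mac = 6.88057 yrs; D_mod = 6.88057/(1+0.039) = 6.62230 yrs.
ΔP/P ≈ -D_mod · Δy = -6.62230 × (+0.014) = -0.092712 = -9.2712%.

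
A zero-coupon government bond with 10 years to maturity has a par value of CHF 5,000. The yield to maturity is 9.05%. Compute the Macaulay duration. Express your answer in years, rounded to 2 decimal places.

A zero-coupon bond has a single cash flow at maturity, so its Macaulay duration equals its maturity: 10 years.

10.00 years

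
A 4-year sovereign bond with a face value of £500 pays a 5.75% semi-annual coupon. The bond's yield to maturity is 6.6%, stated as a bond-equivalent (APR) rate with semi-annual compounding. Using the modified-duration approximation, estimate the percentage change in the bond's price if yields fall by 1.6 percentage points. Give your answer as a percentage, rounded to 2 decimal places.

Periodic yield y = 0.033. Modified duration first:
  t   CF        PV=CF/(1+0.033)^t    t·PV
  1       14.375        13.9158        13.9158
  2       14.375        13.4712        26.9425
  3       14.375        13.0409        39.1226
  4       14.375        12.6243        50.4971
  5       14.375        12.2210        61.1049
  6       14.375        11.8306        70.9835
  7       14.375        11.4526        80.1685
  8      514.375       396.7138     3,173.7102
  Σ                    485.2701     3,516.4451
P = 485.2701; D_Mac = 7.24637 half-year periods = 3.62318 yrs; D_mod = 3.62318/(1+0.033) = 3.50744 yrs.
ΔP/P ≈ -D_mod · Δy = -3.50744 × (-0.016) = +0.056119 = +5.6119%.

+5.61%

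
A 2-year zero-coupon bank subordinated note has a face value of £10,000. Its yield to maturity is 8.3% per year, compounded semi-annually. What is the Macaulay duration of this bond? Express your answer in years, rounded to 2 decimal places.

2.00 years

A zero-coupon bond has a single cash flow at maturity, so its Macaulay duration equals its maturity: 2 years.
(Equivalently: 4 semi-annual periods ÷ 2 = 2 years.)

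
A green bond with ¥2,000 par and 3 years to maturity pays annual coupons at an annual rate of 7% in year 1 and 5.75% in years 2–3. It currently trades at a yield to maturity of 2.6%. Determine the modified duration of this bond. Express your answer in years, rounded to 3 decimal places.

2.755 years

Periodic yield y = 0.026. First find Macaulay duration:
  t   CF        PV=CF/(1+0.026)^t    t·PV
  1       140.00       136.4522       136.4522
  2       115.00       109.2454       218.4908
  3     2,115.00     1,958.2507     5,874.7521
  Σ                  2,203.9483     6,229.6951
P = 2,203.9483; Macaulay duration = 6,229.6951 / 2,203.9483 = 2.82661 years.
Modified duration = D_Mac / (1 + y) = 2.82661 / 1.026 = 2.75498 years.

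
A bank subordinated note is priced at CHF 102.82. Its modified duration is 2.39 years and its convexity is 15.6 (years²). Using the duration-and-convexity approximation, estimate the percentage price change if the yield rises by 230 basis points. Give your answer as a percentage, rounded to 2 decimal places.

-5.08%

Duration effect: -D_mod·Δy = -2.39 × (+0.023) = -0.054970
Convexity effect: ½·C·(Δy)² = 0.5 × 15.6 × (0.023)² = +0.0041262
ΔP/P ≈ -0.054970 + 0.0041262 = -0.0508438
= -5.08438%.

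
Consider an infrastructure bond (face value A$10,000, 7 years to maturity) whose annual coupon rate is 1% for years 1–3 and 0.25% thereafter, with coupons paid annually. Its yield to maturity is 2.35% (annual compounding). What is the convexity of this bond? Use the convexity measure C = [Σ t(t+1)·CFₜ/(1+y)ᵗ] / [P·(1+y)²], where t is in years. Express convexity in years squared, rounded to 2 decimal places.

With y = 0.0235:
  t   CF        PV=CF/(1+0.0235)^t    t·PV        t(t+1)·PV
  1       100.00        97.7040        97.7040         195.4079
  2       100.00        95.4606       190.9213         572.7638
  3       100.00        93.2688       279.8064       1,119.2258
  4        25.00        22.7818        91.1273         455.6366
  5        25.00        22.2588       111.2938         667.7625
  6        25.00        21.7477       130.4861         913.4025
  7    10,025.00     8,520.5858    59,644.1004     477,152.8029
  Σ                  8,873.8074    60,545.4392     481,077.0020
P = 8,873.8074.
Convexity = Σ t(t+1)·PV / [P·(1+y)²] = 481,077.0020 / (8,873.8074 × 1.047552) = 51.75221.

51.75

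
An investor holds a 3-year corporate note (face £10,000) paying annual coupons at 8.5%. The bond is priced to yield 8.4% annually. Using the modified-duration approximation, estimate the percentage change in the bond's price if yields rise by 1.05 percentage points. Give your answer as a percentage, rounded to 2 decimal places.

Periodic yield y = 0.084. Modified duration first:
  t   CF        PV=CF/(1+0.084)^t    t·PV
  1       850.00       784.1328       784.1328
  2       850.00       723.3698     1,446.7396
  3    10,850.00     8,518.0835    25,554.2504
  Σ                 10,025.5861    27,785.1228
P = 10,025.5861; D_Mac = 2.77142 yrs; D_mod = 2.77142/(1+0.084) = 2.55666 yrs.
ΔP/P ≈ -D_mod · Δy = -2.55666 × (+0.0105) = -0.026845 = -2.6845%.

-2.68%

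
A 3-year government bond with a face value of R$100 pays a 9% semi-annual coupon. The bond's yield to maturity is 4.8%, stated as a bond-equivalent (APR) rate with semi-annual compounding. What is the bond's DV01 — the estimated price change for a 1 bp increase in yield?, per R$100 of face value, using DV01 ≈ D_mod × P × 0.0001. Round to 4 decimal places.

Periodic yield y = 0.024.
  t   CF        PV=CF/(1+0.024)^t    t·PV
  1         4.50         4.3945         4.3945
  2         4.50         4.2915         8.5831
  3         4.50         4.1910        12.5729
  4         4.50         4.0927        16.3709
  5         4.50         3.9968        19.9840
  6       104.50        90.6393       543.8358
  Σ                    111.6058       605.7412
P = 111.6058; D_Mac = 5.42750 half-year periods = 2.71375 yrs; D_mod = 2.65015 yrs.
DV01 ≈ 2.65015 × 111.6058 × 0.0001 = 0.029577.

R$0.0296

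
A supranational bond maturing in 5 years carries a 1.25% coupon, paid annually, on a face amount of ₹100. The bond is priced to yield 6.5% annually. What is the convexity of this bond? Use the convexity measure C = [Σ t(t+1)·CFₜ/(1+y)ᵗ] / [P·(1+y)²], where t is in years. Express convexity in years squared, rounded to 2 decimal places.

With y = 0.065:
  t   CF        PV=CF/(1+0.065)^t    t·PV        t(t+1)·PV
  1         1.25         1.1737         1.1737           2.3474
  2         1.25         1.1021         2.2041           6.6124
  3         1.25         1.0348         3.1044          12.4177
  4         1.25         0.9717         3.8866          19.4331
  5       101.25        73.9004       369.5022       2,217.0130
  Σ                     78.1827       379.8711       2,257.8237
P = 78.1827.
Convexity = Σ t(t+1)·PV / [P·(1+y)²] = 2,257.8237 / (78.1827 × 1.134225) = 25.46128.

25.46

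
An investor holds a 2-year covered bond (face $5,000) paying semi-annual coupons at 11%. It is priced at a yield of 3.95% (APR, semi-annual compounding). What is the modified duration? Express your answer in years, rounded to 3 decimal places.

Periodic yield y = 0.01975. First find Macaulay duration:
  t   CF        PV=CF/(1+0.01975)^t    t·PV
  1       275.00       269.6739       269.6739
  2       275.00       264.4510       528.9021
  3       275.00       259.3293       777.9878
  4     5,275.00     4,878.0653    19,512.2611
  Σ                  5,671.5195    21,088.8250
P = 5,671.5195; Macaulay duration = 21,088.8250 / 5,671.5195 = 3.71837 half-year periods = 1.85919 years.
Modified duration = D_Mac / (1 + y) = 1.85919 / 1.01975 = 1.82318 years.

1.823 years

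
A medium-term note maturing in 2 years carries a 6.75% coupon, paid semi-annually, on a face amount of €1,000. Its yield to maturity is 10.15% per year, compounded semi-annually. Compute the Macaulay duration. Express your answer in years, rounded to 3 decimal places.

Periodic yield y = 0.05075. Discount each cash flow and weight by its period:
  t   CF        PV=CF/(1+0.05075)^t    t·PV
  1        33.75        32.1199        32.1199
  2        33.75        30.5686        61.1371
  3        33.75        29.0921        87.2764
  4     1,033.75       848.0431     3,392.1724
  Σ                    939.8237     3,572.7059
Price P = Σ PV = 939.8237.
Macaulay duration = Σ(t·PV) / P = 3,572.7059 / 939.8237 = 3.80146 half-year periods.
In years: 3.80146 / 2 = 1.90073 years.

1.901 years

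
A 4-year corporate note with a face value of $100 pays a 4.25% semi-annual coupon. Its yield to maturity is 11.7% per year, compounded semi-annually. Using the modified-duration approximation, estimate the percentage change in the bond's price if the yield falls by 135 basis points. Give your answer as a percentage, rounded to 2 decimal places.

Periodic yield y = 0.0585. Modified duration first:
  t   CF        PV=CF/(1+0.0585)^t    t·PV
  1        2.125         2.0076         2.0076
  2        2.125         1.8966         3.7932
  3        2.125         1.7918         5.3754
  4        2.125         1.6928         6.7710
  5        2.125         1.5992         7.9960
  6        2.125         1.5108         9.0649
  7        2.125         1.4273         9.9913
  8      102.125        64.8045       518.4360
  Σ                     76.7306       563.4354
P = 76.7306; D_Mac = 7.34304 half-year periods = 3.67152 yrs; D_mod = 3.67152/(1+0.0585) = 3.46861 yrs.
ΔP/P ≈ -D_mod · Δy = -3.46861 × (-0.0135) = +0.046826 = +4.6826%.

+4.68%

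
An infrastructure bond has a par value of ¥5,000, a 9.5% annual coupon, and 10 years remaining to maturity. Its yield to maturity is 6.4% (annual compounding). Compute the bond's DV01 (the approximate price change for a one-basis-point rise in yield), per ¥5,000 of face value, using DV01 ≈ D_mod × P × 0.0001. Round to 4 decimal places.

¥4.1365

Periodic yield y = 0.064.
  t   CF        PV=CF/(1+0.064)^t    t·PV
  1       475.00       446.4286       446.4286
  2       475.00       419.5757       839.1515
  3       475.00       394.3381     1,183.0143
  4       475.00       370.6185     1,482.4740
  5       475.00       348.3257     1,741.6283
  6       475.00       327.3737     1,964.2424
  7       475.00       307.6821     2,153.7746
  8       475.00       289.1749     2,313.3992
  9       475.00       271.7809     2,446.0282
  10    5,475.00     2,944.2036    29,442.0363
  Σ                  6,119.5018    44,012.1774
P = 6,119.5018; D_Mac = 7.19212 yrs; D_mod = 6.75951 yrs.
DV01 ≈ 6.75951 × 6,119.5018 × 0.0001 = 4.136483.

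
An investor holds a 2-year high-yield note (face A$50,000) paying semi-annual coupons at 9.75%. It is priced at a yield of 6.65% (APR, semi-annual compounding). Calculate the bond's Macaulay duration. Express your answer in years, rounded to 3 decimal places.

Periodic yield y = 0.03325. Discount each cash flow and weight by its period:
  t   CF        PV=CF/(1+0.03325)^t    t·PV
  1     2,437.50     2,359.0612     2,359.0612
  2     2,437.50     2,283.1466     4,566.2932
  3     2,437.50     2,209.6749     6,629.0247
  4    52,437.50    46,006.6194   184,026.4777
  Σ                 52,858.5021   197,580.8568
Price P = Σ PV = 52,858.5021.
Macaulay duration = Σ(t·PV) / P = 197,580.8568 / 52,858.5021 = 3.73792 half-year periods.
In years: 3.73792 / 2 = 1.86896 years.

1.869 years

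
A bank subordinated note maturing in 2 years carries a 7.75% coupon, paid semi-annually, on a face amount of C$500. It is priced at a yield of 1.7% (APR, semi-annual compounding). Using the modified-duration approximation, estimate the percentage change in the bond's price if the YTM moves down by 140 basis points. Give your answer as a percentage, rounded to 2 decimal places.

+2.63%

Periodic yield y = 0.0085. Modified duration first:
  t   CF        PV=CF/(1+0.0085)^t    t·PV
  1       19.375        19.2117        19.2117
  2       19.375        19.0498        38.0996
  3       19.375        18.8892        56.6677
  4      519.375       502.0852     2,008.3409
  Σ                    559.2359     2,122.3198
P = 559.2359; D_Mac = 3.79503 half-year periods = 1.89752 yrs; D_mod = 1.89752/(1+0.0085) = 1.88152 yrs.
ΔP/P ≈ -D_mod · Δy = -1.88152 × (-0.014) = +0.026341 = +2.6341%.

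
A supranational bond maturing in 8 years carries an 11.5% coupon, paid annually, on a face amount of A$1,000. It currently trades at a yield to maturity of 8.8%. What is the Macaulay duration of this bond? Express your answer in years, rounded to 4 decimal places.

Periodic yield y = 0.088. Discount each cash flow and weight by its year:
  t   CF        PV=CF/(1+0.088)^t    t·PV
  1       115.00       105.6985       105.6985
  2       115.00        97.1494       194.2988
  3       115.00        89.2917       267.8751
  4       115.00        82.0696       328.2784
  5       115.00        75.4316       377.1580
  6       115.00        69.3305       415.9831
  7       115.00        63.7229       446.0603
  8     1,115.00       567.8632     4,542.9054
  Σ                  1,150.5574     6,678.2577
Price P = Σ PV = 1,150.5574.
Macaulay duration = Σ(t·PV) / P = 6,678.2577 / 1,150.5574 = 5.80437 years.

5.8044 years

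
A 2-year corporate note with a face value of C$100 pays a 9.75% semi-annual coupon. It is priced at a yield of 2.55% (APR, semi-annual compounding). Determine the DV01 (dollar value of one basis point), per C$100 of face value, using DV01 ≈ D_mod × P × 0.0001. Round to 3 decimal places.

Periodic yield y = 0.01275.
  t   CF        PV=CF/(1+0.01275)^t    t·PV
  1        4.875         4.8136         4.8136
  2        4.875         4.7530         9.5061
  3        4.875         4.6932        14.0796
  4      104.875        99.6926       398.7704
  Σ                    113.9524       427.1697
P = 113.9524; D_Mac = 3.74867 half-year periods = 1.87433 yrs; D_mod = 1.85074 yrs.
DV01 ≈ 1.85074 × 113.9524 × 0.0001 = 0.021090.

C$0.021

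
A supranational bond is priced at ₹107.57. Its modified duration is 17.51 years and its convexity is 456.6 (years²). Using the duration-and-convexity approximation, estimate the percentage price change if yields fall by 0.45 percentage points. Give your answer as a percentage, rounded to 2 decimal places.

+8.34%

Duration effect: -D_mod·Δy = -17.51 × (-0.0045) = +0.078795
Convexity effect: ½·C·(Δy)² = 0.5 × 456.6 × (-0.0045)² = +0.004623075
ΔP/P ≈ +0.078795 + 0.004623075 = +0.083418075
= +8.3418075%.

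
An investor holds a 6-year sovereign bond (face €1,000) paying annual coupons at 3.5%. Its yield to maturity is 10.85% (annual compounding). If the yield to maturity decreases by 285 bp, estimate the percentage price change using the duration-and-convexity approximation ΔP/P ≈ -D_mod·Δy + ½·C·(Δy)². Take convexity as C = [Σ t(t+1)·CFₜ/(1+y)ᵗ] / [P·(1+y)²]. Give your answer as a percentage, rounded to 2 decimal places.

With y = 0.1085:
  t   CF        PV=CF/(1+0.1085)^t    t·PV        t(t+1)·PV
  1        35.00        31.5742        31.5742          63.1484
  2        35.00        28.4837        56.9674         170.9023
  3        35.00        25.6957        77.0872         308.3488
  4        35.00        23.1806        92.7225         463.6126
  5        35.00        20.9117       104.5586         627.3513
  6     1,035.00       557.8612     3,347.1673      23,430.1709
  Σ                    687.7072     3,710.0772      25,063.5342
P = 687.7072; D_Mac = 5.39485 yrs; D_mod = 4.86680 yrs; C = 29.65974.
Duration effect: -4.86680 × (-0.0285) = +0.138704
Convexity effect: 0.5 × 29.65974 × (-0.0285)² = +0.0120456
ΔP/P ≈ +0.138704 + 0.0120456 = +0.150749 = +15.0749%.

+15.07%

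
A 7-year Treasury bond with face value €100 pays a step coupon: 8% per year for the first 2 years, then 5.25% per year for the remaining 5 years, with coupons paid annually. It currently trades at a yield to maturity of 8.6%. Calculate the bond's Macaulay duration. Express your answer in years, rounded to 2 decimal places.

Periodic yield y = 0.086. Discount each cash flow and weight by its year:
  t   CF        PV=CF/(1+0.086)^t    t·PV
  1         8.00         7.3665         7.3665
  2         8.00         6.7831        13.5663
  3         5.25         4.0989        12.2968
  4         5.25         3.7743        15.0973
  5         5.25         3.4754        17.3772
  6         5.25         3.2002        19.2013
  7       105.25        59.0763       413.5341
  Σ                     87.7748       498.4395
Price P = Σ PV = 87.7748.
Macaulay duration = Σ(t·PV) / P = 498.4395 / 87.7748 = 5.67862 years.

5.68 years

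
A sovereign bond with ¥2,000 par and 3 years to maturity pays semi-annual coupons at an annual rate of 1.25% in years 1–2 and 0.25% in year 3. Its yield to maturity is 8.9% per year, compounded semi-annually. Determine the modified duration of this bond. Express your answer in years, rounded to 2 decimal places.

2.82 years

Periodic yield y = 0.0445. First find Macaulay duration:
  t   CF        PV=CF/(1+0.0445)^t    t·PV
  1        12.50        11.9674        11.9674
  2        12.50        11.4576        22.9152
  3        12.50        10.9694        32.9083
  4        12.50        10.5021        42.0084
  5         2.50         2.0109        10.0547
  6     2,002.50     1,542.1331     9,252.7986
  Σ                  1,589.0406     9,372.6526
P = 1,589.0406; Macaulay duration = 9,372.6526 / 1,589.0406 = 5.89831 half-year periods = 2.94915 years.
Modified duration = D_Mac / (1 + y) = 2.94915 / 1.0445 = 2.82351 years.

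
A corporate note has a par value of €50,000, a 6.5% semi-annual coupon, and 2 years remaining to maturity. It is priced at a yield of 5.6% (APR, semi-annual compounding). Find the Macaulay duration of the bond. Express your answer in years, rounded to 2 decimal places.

Periodic yield y = 0.028. Discount each cash flow and weight by its period:
  t   CF        PV=CF/(1+0.028)^t    t·PV
  1     1,625.00     1,580.7393     1,580.7393
  2     1,625.00     1,537.6841     3,075.3683
  3     1,625.00     1,495.8017     4,487.4051
  4    51,625.00    46,226.1374   184,904.5497
  Σ                 50,840.3626   194,048.0624
Price P = Σ PV = 50,840.3626.
Macaulay duration = Σ(t·PV) / P = 194,048.0624 / 50,840.3626 = 3.81681 half-year periods.
In years: 3.81681 / 2 = 1.90841 years.

1.91 years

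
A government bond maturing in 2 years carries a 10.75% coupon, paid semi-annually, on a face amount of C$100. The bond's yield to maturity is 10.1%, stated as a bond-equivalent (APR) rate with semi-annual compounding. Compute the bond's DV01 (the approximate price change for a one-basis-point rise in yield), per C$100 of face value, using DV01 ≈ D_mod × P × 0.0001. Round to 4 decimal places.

C$0.0178

Periodic yield y = 0.0505.
  t   CF        PV=CF/(1+0.0505)^t    t·PV
  1        5.375         5.1166         5.1166
  2        5.375         4.8706         9.7413
  3        5.375         4.6365        13.9095
  4      105.375        86.5273       346.1094
  Σ                    101.1511       374.8768
P = 101.1511; D_Mac = 3.70611 half-year periods = 1.85305 yrs; D_mod = 1.76397 yrs.
DV01 ≈ 1.76397 × 101.1511 × 0.0001 = 0.017843.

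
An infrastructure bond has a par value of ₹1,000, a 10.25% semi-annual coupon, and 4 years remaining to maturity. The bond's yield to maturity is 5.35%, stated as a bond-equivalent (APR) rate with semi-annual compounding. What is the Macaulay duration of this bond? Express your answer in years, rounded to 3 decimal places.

Periodic yield y = 0.02675. Discount each cash flow and weight by its period:
  t   CF        PV=CF/(1+0.02675)^t    t·PV
  1        51.25        49.9148        49.9148
  2        51.25        48.6143        97.2287
  3        51.25        47.3478       142.0434
  4        51.25        46.1142       184.4569
  5        51.25        44.9128       224.5641
  6        51.25        43.7427       262.4562
  7        51.25        42.6031       298.2215
  8     1,051.25       851.1151     6,808.9211
  Σ                  1,174.3649     8,067.8067
Price P = Σ PV = 1,174.3649.
Macaulay duration = Σ(t·PV) / P = 8,067.8067 / 1,174.3649 = 6.86993 half-year periods.
In years: 6.86993 / 2 = 3.43497 years.

3.435 years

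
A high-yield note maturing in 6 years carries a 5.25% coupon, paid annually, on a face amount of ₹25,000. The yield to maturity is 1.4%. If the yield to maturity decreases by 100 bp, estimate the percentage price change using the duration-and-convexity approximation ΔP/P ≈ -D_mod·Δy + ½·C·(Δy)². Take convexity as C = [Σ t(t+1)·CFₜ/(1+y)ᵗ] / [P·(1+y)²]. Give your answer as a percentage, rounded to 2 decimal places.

+5.48%

With y = 0.014:
  t   CF        PV=CF/(1+0.014)^t    t·PV        t(t+1)·PV
  1     1,312.50     1,294.3787     1,294.3787       2,588.7574
  2     1,312.50     1,276.5076     2,553.0152       7,659.0456
  3     1,312.50     1,258.8832     3,776.6497      15,106.5987
  4     1,312.50     1,241.5022     4,966.0088      24,830.0439
  5     1,312.50     1,224.3611     6,121.8057      36,730.8342
  6    26,312.50    24,206.6329   145,239.7971   1,016,678.5798
  Σ                 30,502.2657   163,951.6552   1,103,593.8596
P = 30,502.2657; D_Mac = 5.37506 yrs; D_mod = 5.30085 yrs; C = 35.18854.
Duration effect: -5.30085 × (-0.01) = +0.053009
Convexity effect: 0.5 × 35.18854 × (-0.01)² = +0.0017594
ΔP/P ≈ +0.053009 + 0.0017594 = +0.054768 = +5.4768%.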